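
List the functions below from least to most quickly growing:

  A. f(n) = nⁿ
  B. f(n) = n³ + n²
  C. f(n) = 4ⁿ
B < C < A

Comparing growth rates:
B = n³ + n² is O(n³)
C = 4ⁿ is O(4ⁿ)
A = nⁿ is O(nⁿ)

Therefore, the order from slowest to fastest is: B < C < A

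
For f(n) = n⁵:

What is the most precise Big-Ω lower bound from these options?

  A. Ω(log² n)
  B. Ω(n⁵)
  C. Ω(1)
B

f(n) = n⁵ is Ω(n⁵).
All listed options are valid Big-Ω bounds (lower bounds),
but Ω(n⁵) is the tightest (largest valid bound).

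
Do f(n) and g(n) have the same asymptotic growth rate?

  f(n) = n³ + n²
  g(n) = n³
True

f(n) = n³ + n² and g(n) = n³ are both O(n³).
Since they have the same asymptotic growth rate, f(n) = Θ(g(n)) is true.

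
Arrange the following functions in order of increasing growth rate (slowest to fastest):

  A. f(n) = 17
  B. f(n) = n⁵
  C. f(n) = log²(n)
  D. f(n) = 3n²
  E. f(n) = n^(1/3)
A < C < E < D < B

Comparing growth rates:
A = 17 is O(1)
C = log²(n) is O(log² n)
E = n^(1/3) is O(n^(1/3))
D = 3n² is O(n²)
B = n⁵ is O(n⁵)

Therefore, the order from slowest to fastest is: A < C < E < D < B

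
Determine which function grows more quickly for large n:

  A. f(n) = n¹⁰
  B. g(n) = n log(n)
A

f(n) = n¹⁰ is O(n¹⁰), while g(n) = n log(n) is O(n log n).
Since O(n¹⁰) grows faster than O(n log n), f(n) dominates.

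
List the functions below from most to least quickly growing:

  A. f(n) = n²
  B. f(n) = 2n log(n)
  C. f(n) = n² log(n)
C > A > B

Comparing growth rates:
C = n² log(n) is O(n² log n)
A = n² is O(n²)
B = 2n log(n) is O(n log n)

Therefore, the order from fastest to slowest is: C > A > B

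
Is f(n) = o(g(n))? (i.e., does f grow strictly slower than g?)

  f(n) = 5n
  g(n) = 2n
False

f(n) = 5n is O(n), and g(n) = 2n is O(n).
Since they have the same growth rate, f(n) = o(g(n)) is false.
(f = o(g) requires f to grow strictly slower, not equal.)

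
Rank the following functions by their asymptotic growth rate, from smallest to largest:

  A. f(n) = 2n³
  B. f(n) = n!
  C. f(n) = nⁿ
A < B < C

Comparing growth rates:
A = 2n³ is O(n³)
B = n! is O(n!)
C = nⁿ is O(nⁿ)

Therefore, the order from slowest to fastest is: A < B < C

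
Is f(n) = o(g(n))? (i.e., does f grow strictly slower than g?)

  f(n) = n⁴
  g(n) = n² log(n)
False

f(n) = n⁴ is O(n⁴), and g(n) = n² log(n) is O(n² log n).
Since O(n⁴) grows faster than or equal to O(n² log n), f(n) = o(g(n)) is false.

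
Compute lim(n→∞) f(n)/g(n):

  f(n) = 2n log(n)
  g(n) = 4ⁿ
0

Since 2n log(n) (O(n log n)) grows slower than 4ⁿ (O(4ⁿ)),
the ratio f(n)/g(n) → 0 as n → ∞.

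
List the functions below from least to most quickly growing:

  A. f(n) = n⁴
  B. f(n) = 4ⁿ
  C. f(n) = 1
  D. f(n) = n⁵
C < A < D < B

Comparing growth rates:
C = 1 is O(1)
A = n⁴ is O(n⁴)
D = n⁵ is O(n⁵)
B = 4ⁿ is O(4ⁿ)

Therefore, the order from slowest to fastest is: C < A < D < B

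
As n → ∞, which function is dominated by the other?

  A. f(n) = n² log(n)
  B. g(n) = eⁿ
A

f(n) = n² log(n) is O(n² log n), while g(n) = eⁿ is O(eⁿ).
Since O(n² log n) grows slower than O(eⁿ), f(n) is dominated.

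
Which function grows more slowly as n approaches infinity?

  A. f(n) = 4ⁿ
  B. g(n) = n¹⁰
B

f(n) = 4ⁿ is O(4ⁿ), while g(n) = n¹⁰ is O(n¹⁰).
Since O(n¹⁰) grows slower than O(4ⁿ), g(n) is dominated.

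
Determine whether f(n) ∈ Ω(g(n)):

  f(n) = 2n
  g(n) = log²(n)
True

f(n) = 2n is O(n), and g(n) = log²(n) is O(log² n).
Since O(n) grows at least as fast as O(log² n), f(n) = Ω(g(n)) is true.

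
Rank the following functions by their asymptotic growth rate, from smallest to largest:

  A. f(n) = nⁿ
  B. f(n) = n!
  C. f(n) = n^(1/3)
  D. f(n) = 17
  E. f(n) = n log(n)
D < C < E < B < A

Comparing growth rates:
D = 17 is O(1)
C = n^(1/3) is O(n^(1/3))
E = n log(n) is O(n log n)
B = n! is O(n!)
A = nⁿ is O(nⁿ)

Therefore, the order from slowest to fastest is: D < C < E < B < A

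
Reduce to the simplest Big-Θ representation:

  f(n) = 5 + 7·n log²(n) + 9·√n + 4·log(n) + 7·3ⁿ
Θ(3ⁿ)

Order the terms by growth rate: 5 ≺ 4·log(n) ≺ 9·√n ≺ 7·n log²(n) ≺ 7·3ⁿ.
The fastest-growing term 7·3ⁿ dominates as n → ∞; dropping its constant factor gives Θ(3ⁿ).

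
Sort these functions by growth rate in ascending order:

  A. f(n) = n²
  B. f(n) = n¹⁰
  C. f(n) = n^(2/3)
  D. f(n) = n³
C < A < D < B

Comparing growth rates:
C = n^(2/3) is O(n^(2/3))
A = n² is O(n²)
D = n³ is O(n³)
B = n¹⁰ is O(n¹⁰)

Therefore, the order from slowest to fastest is: C < A < D < B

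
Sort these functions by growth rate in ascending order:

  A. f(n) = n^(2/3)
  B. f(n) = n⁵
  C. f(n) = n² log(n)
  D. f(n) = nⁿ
A < C < B < D

Comparing growth rates:
A = n^(2/3) is O(n^(2/3))
C = n² log(n) is O(n² log n)
B = n⁵ is O(n⁵)
D = nⁿ is O(nⁿ)

Therefore, the order from slowest to fastest is: A < C < B < D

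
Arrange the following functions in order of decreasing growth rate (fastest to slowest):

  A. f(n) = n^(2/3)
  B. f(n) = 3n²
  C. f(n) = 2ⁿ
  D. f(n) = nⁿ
D > C > B > A

Comparing growth rates:
D = nⁿ is O(nⁿ)
C = 2ⁿ is O(2ⁿ)
B = 3n² is O(n²)
A = n^(2/3) is O(n^(2/3))

Therefore, the order from fastest to slowest is: D > C > B > A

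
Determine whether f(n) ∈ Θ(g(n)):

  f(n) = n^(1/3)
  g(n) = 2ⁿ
False

f(n) = n^(1/3) is O(n^(1/3)), and g(n) = 2ⁿ is O(2ⁿ).
Since they have different growth rates, f(n) = Θ(g(n)) is false.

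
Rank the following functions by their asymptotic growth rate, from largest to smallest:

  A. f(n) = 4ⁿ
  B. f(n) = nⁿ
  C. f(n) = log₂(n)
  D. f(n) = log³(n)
B > A > D > C

Comparing growth rates:
B = nⁿ is O(nⁿ)
A = 4ⁿ is O(4ⁿ)
D = log³(n) is O(log³ n)
C = log₂(n) is O(log n)

Therefore, the order from fastest to slowest is: B > A > D > C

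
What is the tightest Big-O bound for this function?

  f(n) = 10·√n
O(√n)

The dominant term in 10·√n is 10·√n, which is Θ(√n).
Constants are absorbed, so the tightest bound is O(√n).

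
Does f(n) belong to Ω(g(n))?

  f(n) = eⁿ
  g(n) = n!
False

f(n) = eⁿ is O(eⁿ), and g(n) = n! is O(n!).
Since O(eⁿ) grows slower than O(n!), f(n) = Ω(g(n)) is false.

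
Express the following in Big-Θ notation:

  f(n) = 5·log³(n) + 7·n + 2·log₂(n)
Θ(n)

Order the terms by growth rate: 2·log₂(n) ≺ 5·log³(n) ≺ 7·n.
The fastest-growing term 7·n dominates as n → ∞; dropping its constant factor gives Θ(n).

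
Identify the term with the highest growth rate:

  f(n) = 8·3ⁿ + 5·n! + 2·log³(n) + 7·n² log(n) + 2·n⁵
5·n!

Looking at each term:
  - 8·3ⁿ is O(3ⁿ)
  - 5·n! is O(n!)
  - 2·log³(n) is O(log³ n)
  - 7·n² log(n) is O(n² log n)
  - 2·n⁵ is O(n⁵)

The term 5·n! (O(n!)) grows fastest and dominates all others.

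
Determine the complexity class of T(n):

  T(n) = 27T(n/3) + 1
Θ(n³)

Master Theorem: a = 27, b = 3, f(n) = 1.
Compute the critical exponent d = log₃(27) = 3.
Compare f(n) = Θ(1) against n^d:
  k = 0 < d = 3, so f(n) = O(n^(d-ε)) — Case 1.
  The recursion cost dominates: T(n) = Θ(n^d) = Θ(n³).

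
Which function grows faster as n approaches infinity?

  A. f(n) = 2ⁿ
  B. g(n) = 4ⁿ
B

f(n) = 2ⁿ is O(2ⁿ), while g(n) = 4ⁿ is O(4ⁿ).
Since O(4ⁿ) grows faster than O(2ⁿ), g(n) dominates.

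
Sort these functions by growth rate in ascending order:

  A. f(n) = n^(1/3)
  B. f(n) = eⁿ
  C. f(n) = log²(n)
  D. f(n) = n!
C < A < B < D

Comparing growth rates:
C = log²(n) is O(log² n)
A = n^(1/3) is O(n^(1/3))
B = eⁿ is O(eⁿ)
D = n! is O(n!)

Therefore, the order from slowest to fastest is: C < A < B < D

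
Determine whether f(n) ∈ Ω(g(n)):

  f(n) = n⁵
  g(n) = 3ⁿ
False

f(n) = n⁵ is O(n⁵), and g(n) = 3ⁿ is O(3ⁿ).
Since O(n⁵) grows slower than O(3ⁿ), f(n) = Ω(g(n)) is false.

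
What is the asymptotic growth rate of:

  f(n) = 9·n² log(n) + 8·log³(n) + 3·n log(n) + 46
Θ(n² log n)

Order the terms by growth rate: 46 ≺ 8·log³(n) ≺ 3·n log(n) ≺ 9·n² log(n).
The fastest-growing term 9·n² log(n) dominates as n → ∞; dropping its constant factor gives Θ(n² log n).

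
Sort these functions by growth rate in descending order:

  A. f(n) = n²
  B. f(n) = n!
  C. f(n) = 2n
B > A > C

Comparing growth rates:
B = n! is O(n!)
A = n² is O(n²)
C = 2n is O(n)

Therefore, the order from fastest to slowest is: B > A > C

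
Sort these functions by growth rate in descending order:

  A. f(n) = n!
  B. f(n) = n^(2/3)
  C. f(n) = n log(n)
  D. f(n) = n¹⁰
A > D > C > B

Comparing growth rates:
A = n! is O(n!)
D = n¹⁰ is O(n¹⁰)
C = n log(n) is O(n log n)
B = n^(2/3) is O(n^(2/3))

Therefore, the order from fastest to slowest is: A > D > C > B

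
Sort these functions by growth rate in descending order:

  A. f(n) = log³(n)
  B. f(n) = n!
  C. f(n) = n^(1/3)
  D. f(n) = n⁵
B > D > C > A

Comparing growth rates:
B = n! is O(n!)
D = n⁵ is O(n⁵)
C = n^(1/3) is O(n^(1/3))
A = log³(n) is O(log³ n)

Therefore, the order from fastest to slowest is: B > D > C > A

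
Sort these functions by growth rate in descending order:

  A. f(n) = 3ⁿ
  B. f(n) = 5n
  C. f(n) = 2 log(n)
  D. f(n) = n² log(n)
A > D > B > C

Comparing growth rates:
A = 3ⁿ is O(3ⁿ)
D = n² log(n) is O(n² log n)
B = 5n is O(n)
C = 2 log(n) is O(log n)

Therefore, the order from fastest to slowest is: A > D > B > C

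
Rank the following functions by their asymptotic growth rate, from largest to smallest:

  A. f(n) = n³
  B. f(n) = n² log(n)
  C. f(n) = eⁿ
C > A > B

Comparing growth rates:
C = eⁿ is O(eⁿ)
A = n³ is O(n³)
B = n² log(n) is O(n² log n)

Therefore, the order from fastest to slowest is: C > A > B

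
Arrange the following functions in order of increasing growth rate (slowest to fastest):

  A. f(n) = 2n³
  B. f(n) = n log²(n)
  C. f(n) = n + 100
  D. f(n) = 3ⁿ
C < B < A < D

Comparing growth rates:
C = n + 100 is O(n)
B = n log²(n) is O(n log² n)
A = 2n³ is O(n³)
D = 3ⁿ is O(3ⁿ)

Therefore, the order from slowest to fastest is: C < B < A < D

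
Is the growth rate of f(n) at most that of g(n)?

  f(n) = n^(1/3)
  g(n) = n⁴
True

f(n) = n^(1/3) is O(n^(1/3)), and g(n) = n⁴ is O(n⁴).
Since O(n^(1/3)) ⊆ O(n⁴) (f grows no faster than g), f(n) = O(g(n)) is true.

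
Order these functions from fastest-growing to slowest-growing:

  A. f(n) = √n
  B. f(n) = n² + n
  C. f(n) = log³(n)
B > A > C

Comparing growth rates:
B = n² + n is O(n²)
A = √n is O(√n)
C = log³(n) is O(log³ n)

Therefore, the order from fastest to slowest is: B > A > C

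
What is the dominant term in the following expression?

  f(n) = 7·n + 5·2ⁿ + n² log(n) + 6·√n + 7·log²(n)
5·2ⁿ

Looking at each term:
  - 7·n is O(n)
  - 5·2ⁿ is O(2ⁿ)
  - n² log(n) is O(n² log n)
  - 6·√n is O(√n)
  - 7·log²(n) is O(log² n)

The term 5·2ⁿ (O(2ⁿ)) grows fastest and dominates all others.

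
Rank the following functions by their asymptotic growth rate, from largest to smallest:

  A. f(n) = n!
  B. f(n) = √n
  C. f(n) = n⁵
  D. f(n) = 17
A > C > B > D

Comparing growth rates:
A = n! is O(n!)
C = n⁵ is O(n⁵)
B = √n is O(√n)
D = 17 is O(1)

Therefore, the order from fastest to slowest is: A > C > B > D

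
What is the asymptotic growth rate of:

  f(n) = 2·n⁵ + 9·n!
Θ(n!)

Order the terms by growth rate: 2·n⁵ ≺ 9·n!.
The fastest-growing term 9·n! dominates as n → ∞; dropping its constant factor gives Θ(n!).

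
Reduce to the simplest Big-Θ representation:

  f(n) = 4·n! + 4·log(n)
Θ(n!)

Order the terms by growth rate: 4·log(n) ≺ 4·n!.
The fastest-growing term 4·n! dominates as n → ∞; dropping its constant factor gives Θ(n!).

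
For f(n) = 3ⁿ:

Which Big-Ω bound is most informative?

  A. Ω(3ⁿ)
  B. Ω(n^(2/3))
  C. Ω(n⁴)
A

f(n) = 3ⁿ is Ω(3ⁿ).
All listed options are valid Big-Ω bounds (lower bounds),
but Ω(3ⁿ) is the tightest (largest valid bound).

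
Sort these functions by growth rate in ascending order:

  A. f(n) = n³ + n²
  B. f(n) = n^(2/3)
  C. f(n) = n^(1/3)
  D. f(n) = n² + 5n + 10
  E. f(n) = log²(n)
E < C < B < D < A

Comparing growth rates:
E = log²(n) is O(log² n)
C = n^(1/3) is O(n^(1/3))
B = n^(2/3) is O(n^(2/3))
D = n² + 5n + 10 is O(n²)
A = n³ + n² is O(n³)

Therefore, the order from slowest to fastest is: E < C < B < D < A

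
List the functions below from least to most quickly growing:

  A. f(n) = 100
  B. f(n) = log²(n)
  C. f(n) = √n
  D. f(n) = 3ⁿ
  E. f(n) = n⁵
A < B < C < E < D

Comparing growth rates:
A = 100 is O(1)
B = log²(n) is O(log² n)
C = √n is O(√n)
E = n⁵ is O(n⁵)
D = 3ⁿ is O(3ⁿ)

Therefore, the order from slowest to fastest is: A < B < C < E < D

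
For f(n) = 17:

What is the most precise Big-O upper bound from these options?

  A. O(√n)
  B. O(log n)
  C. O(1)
C

f(n) = 17 is O(1).
All listed options are valid Big-O bounds (upper bounds),
but O(1) is the tightest (smallest valid bound).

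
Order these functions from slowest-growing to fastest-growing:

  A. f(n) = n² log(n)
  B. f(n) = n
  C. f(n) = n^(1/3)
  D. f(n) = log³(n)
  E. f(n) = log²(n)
E < D < C < B < A

Comparing growth rates:
E = log²(n) is O(log² n)
D = log³(n) is O(log³ n)
C = n^(1/3) is O(n^(1/3))
B = n is O(n)
A = n² log(n) is O(n² log n)

Therefore, the order from slowest to fastest is: E < D < C < B < A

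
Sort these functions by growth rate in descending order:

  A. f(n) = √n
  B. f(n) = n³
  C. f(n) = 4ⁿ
C > B > A

Comparing growth rates:
C = 4ⁿ is O(4ⁿ)
B = n³ is O(n³)
A = √n is O(√n)

Therefore, the order from fastest to slowest is: C > B > A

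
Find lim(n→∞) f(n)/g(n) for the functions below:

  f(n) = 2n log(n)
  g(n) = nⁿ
0

Since 2n log(n) (O(n log n)) grows slower than nⁿ (O(nⁿ)),
the ratio f(n)/g(n) → 0 as n → ∞.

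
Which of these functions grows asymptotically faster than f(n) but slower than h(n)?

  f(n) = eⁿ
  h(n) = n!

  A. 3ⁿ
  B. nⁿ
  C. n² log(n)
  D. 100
A

We need g(n) with eⁿ = o(g(n)) and g(n) = o(n!), i.e. O(eⁿ) ≺ g ≺ O(n!).
Check each option:
  A. 3ⁿ — O(3ⁿ) is strictly between O(eⁿ) and O(n!) ✓
  B. nⁿ — O(nⁿ) does not grow strictly slower than h(n)
  C. n² log(n) — O(n² log n) does not grow strictly faster than f(n)
  D. 100 — O(1) does not grow strictly faster than f(n)

Only option A (3ⁿ) lies strictly between.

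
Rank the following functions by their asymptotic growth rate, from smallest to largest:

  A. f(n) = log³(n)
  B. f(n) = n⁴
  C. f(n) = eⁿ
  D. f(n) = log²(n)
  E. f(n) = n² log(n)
D < A < E < B < C

Comparing growth rates:
D = log²(n) is O(log² n)
A = log³(n) is O(log³ n)
E = n² log(n) is O(n² log n)
B = n⁴ is O(n⁴)
C = eⁿ is O(eⁿ)

Therefore, the order from slowest to fastest is: D < A < E < B < C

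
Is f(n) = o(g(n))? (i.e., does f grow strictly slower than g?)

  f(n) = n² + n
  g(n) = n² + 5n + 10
False

f(n) = n² + n is O(n²), and g(n) = n² + 5n + 10 is O(n²).
Since they have the same growth rate, f(n) = o(g(n)) is false.
(f = o(g) requires f to grow strictly slower, not equal.)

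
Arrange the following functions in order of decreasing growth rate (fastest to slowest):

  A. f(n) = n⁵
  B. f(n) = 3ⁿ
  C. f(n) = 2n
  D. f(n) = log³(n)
B > A > C > D

Comparing growth rates:
B = 3ⁿ is O(3ⁿ)
A = n⁵ is O(n⁵)
C = 2n is O(n)
D = log³(n) is O(log³ n)

Therefore, the order from fastest to slowest is: B > A > C > D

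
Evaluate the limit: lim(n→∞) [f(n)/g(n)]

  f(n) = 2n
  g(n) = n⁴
0

Since 2n (O(n)) grows slower than n⁴ (O(n⁴)),
the ratio f(n)/g(n) → 0 as n → ∞.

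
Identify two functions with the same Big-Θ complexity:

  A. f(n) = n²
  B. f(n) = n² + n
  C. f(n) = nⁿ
A and B

Examining each function:
  A. n² is O(n²)
  B. n² + n is O(n²)
  C. nⁿ is O(nⁿ)

Functions A and B both have the same complexity class.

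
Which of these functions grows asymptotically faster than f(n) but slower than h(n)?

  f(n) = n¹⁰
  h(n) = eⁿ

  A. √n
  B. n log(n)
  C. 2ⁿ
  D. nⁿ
C

We need g(n) with n¹⁰ = o(g(n)) and g(n) = o(eⁿ), i.e. O(n¹⁰) ≺ g ≺ O(eⁿ).
Check each option:
  A. √n — O(√n) does not grow strictly faster than f(n)
  B. n log(n) — O(n log n) does not grow strictly faster than f(n)
  C. 2ⁿ — O(2ⁿ) is strictly between O(n¹⁰) and O(eⁿ) ✓
  D. nⁿ — O(nⁿ) does not grow strictly slower than h(n)

Only option C (2ⁿ) lies strictly between.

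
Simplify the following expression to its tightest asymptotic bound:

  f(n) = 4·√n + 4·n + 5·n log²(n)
Θ(n log² n)

Order the terms by growth rate: 4·√n ≺ 4·n ≺ 5·n log²(n).
The fastest-growing term 5·n log²(n) dominates as n → ∞; dropping its constant factor gives Θ(n log² n).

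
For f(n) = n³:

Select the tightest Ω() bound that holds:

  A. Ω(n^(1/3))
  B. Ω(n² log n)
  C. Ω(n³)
C

f(n) = n³ is Ω(n³).
All listed options are valid Big-Ω bounds (lower bounds),
but Ω(n³) is the tightest (largest valid bound).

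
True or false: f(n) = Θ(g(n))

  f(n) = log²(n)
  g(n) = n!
False

f(n) = log²(n) is O(log² n), and g(n) = n! is O(n!).
Since they have different growth rates, f(n) = Θ(g(n)) is false.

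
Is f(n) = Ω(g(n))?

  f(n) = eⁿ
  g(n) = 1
True

f(n) = eⁿ is O(eⁿ), and g(n) = 1 is O(1).
Since O(eⁿ) grows at least as fast as O(1), f(n) = Ω(g(n)) is true.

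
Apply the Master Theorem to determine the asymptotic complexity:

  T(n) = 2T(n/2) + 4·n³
Θ(n³)

Master Theorem: a = 2, b = 2, f(n) = 4·n³.
Compute the critical exponent d = log₂(2) = 1.
Compare f(n) = Θ(n³) against n^d:
  k = 3 > d = 1, so f(n) = Ω(n^(d+ε)) — Case 3.
  Regularity: a·(n/b)^3/n^3 = a/b^3 = 2/8 < 1 ✓.
  The top-level work dominates: T(n) = Θ(f(n)) = Θ(n³).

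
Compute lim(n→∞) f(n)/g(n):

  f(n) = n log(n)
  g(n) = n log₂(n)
log(2)

Since n log(n) and n log₂(n) have the same growth rate (O(n log n)),
the ratio converges to a constant: log(2).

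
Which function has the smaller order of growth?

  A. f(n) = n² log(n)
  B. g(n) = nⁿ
A

f(n) = n² log(n) is O(n² log n), while g(n) = nⁿ is O(nⁿ).
Since O(n² log n) grows slower than O(nⁿ), f(n) is dominated.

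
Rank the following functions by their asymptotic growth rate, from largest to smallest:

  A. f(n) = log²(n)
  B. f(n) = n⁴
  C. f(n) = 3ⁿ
C > B > A

Comparing growth rates:
C = 3ⁿ is O(3ⁿ)
B = n⁴ is O(n⁴)
A = log²(n) is O(log² n)

Therefore, the order from fastest to slowest is: C > B > A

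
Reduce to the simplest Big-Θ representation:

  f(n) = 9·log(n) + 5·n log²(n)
Θ(n log² n)

Order the terms by growth rate: 9·log(n) ≺ 5·n log²(n).
The fastest-growing term 5·n log²(n) dominates as n → ∞; dropping its constant factor gives Θ(n log² n).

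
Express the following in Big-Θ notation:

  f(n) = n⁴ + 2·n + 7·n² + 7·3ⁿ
Θ(3ⁿ)

Order the terms by growth rate: 2·n ≺ 7·n² ≺ n⁴ ≺ 7·3ⁿ.
The fastest-growing term 7·3ⁿ dominates as n → ∞; dropping its constant factor gives Θ(3ⁿ).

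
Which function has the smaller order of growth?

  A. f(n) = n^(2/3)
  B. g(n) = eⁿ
A

f(n) = n^(2/3) is O(n^(2/3)), while g(n) = eⁿ is O(eⁿ).
Since O(n^(2/3)) grows slower than O(eⁿ), f(n) is dominated.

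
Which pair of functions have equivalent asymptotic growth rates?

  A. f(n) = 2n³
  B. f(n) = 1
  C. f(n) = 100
B and C

Examining each function:
  A. 2n³ is O(n³)
  B. 1 is O(1)
  C. 100 is O(1)

Functions B and C both have the same complexity class.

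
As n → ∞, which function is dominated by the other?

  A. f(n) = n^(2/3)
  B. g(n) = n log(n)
A

f(n) = n^(2/3) is O(n^(2/3)), while g(n) = n log(n) is O(n log n).
Since O(n^(2/3)) grows slower than O(n log n), f(n) is dominated.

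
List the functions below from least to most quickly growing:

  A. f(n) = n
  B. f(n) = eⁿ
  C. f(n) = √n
C < A < B

Comparing growth rates:
C = √n is O(√n)
A = n is O(n)
B = eⁿ is O(eⁿ)

Therefore, the order from slowest to fastest is: C < A < B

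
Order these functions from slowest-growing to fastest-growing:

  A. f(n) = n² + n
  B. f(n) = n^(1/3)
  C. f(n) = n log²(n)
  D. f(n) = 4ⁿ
B < C < A < D

Comparing growth rates:
B = n^(1/3) is O(n^(1/3))
C = n log²(n) is O(n log² n)
A = n² + n is O(n²)
D = 4ⁿ is O(4ⁿ)

Therefore, the order from slowest to fastest is: B < C < A < D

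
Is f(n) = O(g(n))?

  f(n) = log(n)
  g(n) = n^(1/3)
True

f(n) = log(n) is O(log n), and g(n) = n^(1/3) is O(n^(1/3)).
Since O(log n) ⊆ O(n^(1/3)) (f grows no faster than g), f(n) = O(g(n)) is true.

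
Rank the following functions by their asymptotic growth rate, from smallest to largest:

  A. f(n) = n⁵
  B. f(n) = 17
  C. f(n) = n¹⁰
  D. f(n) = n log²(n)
B < D < A < C

Comparing growth rates:
B = 17 is O(1)
D = n log²(n) is O(n log² n)
A = n⁵ is O(n⁵)
C = n¹⁰ is O(n¹⁰)

Therefore, the order from slowest to fastest is: B < D < A < C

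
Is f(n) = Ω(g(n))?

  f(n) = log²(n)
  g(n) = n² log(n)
False

f(n) = log²(n) is O(log² n), and g(n) = n² log(n) is O(n² log n).
Since O(log² n) grows slower than O(n² log n), f(n) = Ω(g(n)) is false.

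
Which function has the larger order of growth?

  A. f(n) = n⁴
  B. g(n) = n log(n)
A

f(n) = n⁴ is O(n⁴), while g(n) = n log(n) is O(n log n).
Since O(n⁴) grows faster than O(n log n), f(n) dominates.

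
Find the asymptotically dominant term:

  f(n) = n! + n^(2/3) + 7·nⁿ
7·nⁿ

Looking at each term:
  - n! is O(n!)
  - n^(2/3) is O(n^(2/3))
  - 7·nⁿ is O(nⁿ)

The term 7·nⁿ (O(nⁿ)) grows fastest and dominates all others.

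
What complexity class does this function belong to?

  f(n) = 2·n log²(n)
O(n log² n)

The dominant term in 2·n log²(n) is 2·n log²(n), which is Θ(n log² n).
Constants are absorbed, so the tightest bound is O(n log² n).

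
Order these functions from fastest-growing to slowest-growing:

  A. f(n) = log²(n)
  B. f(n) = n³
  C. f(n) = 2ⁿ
C > B > A

Comparing growth rates:
C = 2ⁿ is O(2ⁿ)
B = n³ is O(n³)
A = log²(n) is O(log² n)

Therefore, the order from fastest to slowest is: C > B > A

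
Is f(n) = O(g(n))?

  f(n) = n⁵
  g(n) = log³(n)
False

f(n) = n⁵ is O(n⁵), and g(n) = log³(n) is O(log³ n).
Since O(n⁵) grows faster than O(log³ n), f(n) = O(g(n)) is false.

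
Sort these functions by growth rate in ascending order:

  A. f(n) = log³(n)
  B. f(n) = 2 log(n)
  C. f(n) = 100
C < B < A

Comparing growth rates:
C = 100 is O(1)
B = 2 log(n) is O(log n)
A = log³(n) is O(log³ n)

Therefore, the order from slowest to fastest is: C < B < A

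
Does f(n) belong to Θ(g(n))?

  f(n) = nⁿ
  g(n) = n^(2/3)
False

f(n) = nⁿ is O(nⁿ), and g(n) = n^(2/3) is O(n^(2/3)).
Since they have different growth rates, f(n) = Θ(g(n)) is false.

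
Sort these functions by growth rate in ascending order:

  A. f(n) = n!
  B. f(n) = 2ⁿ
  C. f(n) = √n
C < B < A

Comparing growth rates:
C = √n is O(√n)
B = 2ⁿ is O(2ⁿ)
A = n! is O(n!)

Therefore, the order from slowest to fastest is: C < B < A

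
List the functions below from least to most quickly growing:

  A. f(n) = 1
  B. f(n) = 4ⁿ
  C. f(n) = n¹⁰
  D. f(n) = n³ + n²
A < D < C < B

Comparing growth rates:
A = 1 is O(1)
D = n³ + n² is O(n³)
C = n¹⁰ is O(n¹⁰)
B = 4ⁿ is O(4ⁿ)

Therefore, the order from slowest to fastest is: A < D < C < B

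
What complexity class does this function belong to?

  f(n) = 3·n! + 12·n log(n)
O(n!)

The dominant term in 3·n! + 12·n log(n) is 3·n!, which is Θ(n!).
Lower-order terms (12·n log(n)) are asymptotically negligible.
Constants are absorbed, so the tightest bound is O(n!).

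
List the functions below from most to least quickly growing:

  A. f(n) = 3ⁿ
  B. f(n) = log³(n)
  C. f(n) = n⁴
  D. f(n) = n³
A > C > D > B

Comparing growth rates:
A = 3ⁿ is O(3ⁿ)
C = n⁴ is O(n⁴)
D = n³ is O(n³)
B = log³(n) is O(log³ n)

Therefore, the order from fastest to slowest is: A > C > D > B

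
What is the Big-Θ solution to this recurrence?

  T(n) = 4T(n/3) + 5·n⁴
Θ(n⁴)

Master Theorem: a = 4, b = 3, f(n) = 5·n⁴.
Compute the critical exponent d = log₃(4) = 1.262.
Compare f(n) = Θ(n⁴) against n^d:
  k = 4 > d = 1.262, so f(n) = Ω(n^(d+ε)) — Case 3.
  Regularity: a·(n/b)^4/n^4 = a/b^4 = 4/81 < 1 ✓.
  The top-level work dominates: T(n) = Θ(f(n)) = Θ(n⁴).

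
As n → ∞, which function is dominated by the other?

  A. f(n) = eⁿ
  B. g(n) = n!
A

f(n) = eⁿ is O(eⁿ), while g(n) = n! is O(n!).
Since O(eⁿ) grows slower than O(n!), f(n) is dominated.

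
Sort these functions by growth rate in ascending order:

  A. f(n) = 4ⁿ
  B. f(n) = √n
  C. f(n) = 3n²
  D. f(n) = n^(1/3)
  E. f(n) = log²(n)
E < D < B < C < A

Comparing growth rates:
E = log²(n) is O(log² n)
D = n^(1/3) is O(n^(1/3))
B = √n is O(√n)
C = 3n² is O(n²)
A = 4ⁿ is O(4ⁿ)

Therefore, the order from slowest to fastest is: E < D < B < C < A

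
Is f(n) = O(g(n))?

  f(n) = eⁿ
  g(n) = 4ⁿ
True

f(n) = eⁿ is O(eⁿ), and g(n) = 4ⁿ is O(4ⁿ).
Since O(eⁿ) ⊆ O(4ⁿ) (f grows no faster than g), f(n) = O(g(n)) is true.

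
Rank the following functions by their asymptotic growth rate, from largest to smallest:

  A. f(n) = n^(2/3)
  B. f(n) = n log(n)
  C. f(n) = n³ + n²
C > B > A

Comparing growth rates:
C = n³ + n² is O(n³)
B = n log(n) is O(n log n)
A = n^(2/3) is O(n^(2/3))

Therefore, the order from fastest to slowest is: C > B > A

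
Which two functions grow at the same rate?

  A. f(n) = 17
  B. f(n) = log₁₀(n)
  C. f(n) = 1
A and C

Examining each function:
  A. 17 is O(1)
  B. log₁₀(n) is O(log n)
  C. 1 is O(1)

Functions A and C both have the same complexity class.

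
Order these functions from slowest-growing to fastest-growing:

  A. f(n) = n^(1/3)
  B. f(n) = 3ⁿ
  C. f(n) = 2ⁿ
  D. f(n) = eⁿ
A < C < D < B

Comparing growth rates:
A = n^(1/3) is O(n^(1/3))
C = 2ⁿ is O(2ⁿ)
D = eⁿ is O(eⁿ)
B = 3ⁿ is O(3ⁿ)

Therefore, the order from slowest to fastest is: A < C < D < B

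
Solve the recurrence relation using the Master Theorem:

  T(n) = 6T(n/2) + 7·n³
Θ(n³)

Master Theorem: a = 6, b = 2, f(n) = 7·n³.
Compute the critical exponent d = log₂(6) = 2.585.
Compare f(n) = Θ(n³) against n^d:
  k = 3 > d = 2.585, so f(n) = Ω(n^(d+ε)) — Case 3.
  Regularity: a·(n/b)^3/n^3 = a/b^3 = 6/8 < 1 ✓.
  The top-level work dominates: T(n) = Θ(f(n)) = Θ(n³).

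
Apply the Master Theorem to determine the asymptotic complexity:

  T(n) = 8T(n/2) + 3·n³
Θ(n³ log n)

Master Theorem: a = 8, b = 2, f(n) = 3·n³.
Compute the critical exponent d = log₂(8) = 3.
Compare f(n) = Θ(n³) against n^d:
  k = 3 = d, so f(n) = Θ(n^d) — Case 2.
  Work is balanced across levels: T(n) = Θ(n^d log n) = Θ(n³ log n).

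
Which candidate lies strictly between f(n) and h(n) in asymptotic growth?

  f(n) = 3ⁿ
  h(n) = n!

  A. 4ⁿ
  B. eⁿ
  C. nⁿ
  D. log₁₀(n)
A

We need g(n) with 3ⁿ = o(g(n)) and g(n) = o(n!), i.e. O(3ⁿ) ≺ g ≺ O(n!).
Check each option:
  A. 4ⁿ — O(4ⁿ) is strictly between O(3ⁿ) and O(n!) ✓
  B. eⁿ — O(eⁿ) does not grow strictly faster than f(n)
  C. nⁿ — O(nⁿ) does not grow strictly slower than h(n)
  D. log₁₀(n) — O(log n) does not grow strictly faster than f(n)

Only option A (4ⁿ) lies strictly between.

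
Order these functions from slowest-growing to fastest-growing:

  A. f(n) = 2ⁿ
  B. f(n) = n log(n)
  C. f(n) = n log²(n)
B < C < A

Comparing growth rates:
B = n log(n) is O(n log n)
C = n log²(n) is O(n log² n)
A = 2ⁿ is O(2ⁿ)

Therefore, the order from slowest to fastest is: B < C < A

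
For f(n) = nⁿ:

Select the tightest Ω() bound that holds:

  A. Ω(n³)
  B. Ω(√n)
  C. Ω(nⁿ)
C

f(n) = nⁿ is Ω(nⁿ).
All listed options are valid Big-Ω bounds (lower bounds),
but Ω(nⁿ) is the tightest (largest valid bound).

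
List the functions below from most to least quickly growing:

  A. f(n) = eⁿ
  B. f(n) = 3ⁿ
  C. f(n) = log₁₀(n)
B > A > C

Comparing growth rates:
B = 3ⁿ is O(3ⁿ)
A = eⁿ is O(eⁿ)
C = log₁₀(n) is O(log n)

Therefore, the order from fastest to slowest is: B > A > C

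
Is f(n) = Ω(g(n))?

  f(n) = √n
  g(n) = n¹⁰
False

f(n) = √n is O(√n), and g(n) = n¹⁰ is O(n¹⁰).
Since O(√n) grows slower than O(n¹⁰), f(n) = Ω(g(n)) is false.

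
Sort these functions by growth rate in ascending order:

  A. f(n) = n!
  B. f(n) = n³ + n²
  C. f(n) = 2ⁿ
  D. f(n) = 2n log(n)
D < B < C < A

Comparing growth rates:
D = 2n log(n) is O(n log n)
B = n³ + n² is O(n³)
C = 2ⁿ is O(2ⁿ)
A = n! is O(n!)

Therefore, the order from slowest to fastest is: D < B < C < A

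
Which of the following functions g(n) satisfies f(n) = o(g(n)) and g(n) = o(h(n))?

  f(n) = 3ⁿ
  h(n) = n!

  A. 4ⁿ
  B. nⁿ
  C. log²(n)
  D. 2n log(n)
A

We need g(n) with 3ⁿ = o(g(n)) and g(n) = o(n!), i.e. O(3ⁿ) ≺ g ≺ O(n!).
Check each option:
  A. 4ⁿ — O(4ⁿ) is strictly between O(3ⁿ) and O(n!) ✓
  B. nⁿ — O(nⁿ) does not grow strictly slower than h(n)
  C. log²(n) — O(log² n) does not grow strictly faster than f(n)
  D. 2n log(n) — O(n log n) does not grow strictly faster than f(n)

Only option A (4ⁿ) lies strictly between.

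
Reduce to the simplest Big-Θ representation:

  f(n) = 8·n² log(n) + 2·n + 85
Θ(n² log n)

Order the terms by growth rate: 85 ≺ 2·n ≺ 8·n² log(n).
The fastest-growing term 8·n² log(n) dominates as n → ∞; dropping its constant factor gives Θ(n² log n).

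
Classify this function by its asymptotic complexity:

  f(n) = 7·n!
O(n!)

The dominant term in 7·n! is 7·n!, which is Θ(n!).
Constants are absorbed, so the tightest bound is O(n!).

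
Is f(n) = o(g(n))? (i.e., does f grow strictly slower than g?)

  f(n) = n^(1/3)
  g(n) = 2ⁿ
True

f(n) = n^(1/3) is O(n^(1/3)), and g(n) = 2ⁿ is O(2ⁿ).
Since O(n^(1/3)) grows strictly slower than O(2ⁿ), f(n) = o(g(n)) is true.
This means lim(n→∞) f(n)/g(n) = 0.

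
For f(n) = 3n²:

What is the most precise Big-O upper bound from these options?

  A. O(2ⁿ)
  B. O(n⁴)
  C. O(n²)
C

f(n) = 3n² is O(n²).
All listed options are valid Big-O bounds (upper bounds),
but O(n²) is the tightest (smallest valid bound).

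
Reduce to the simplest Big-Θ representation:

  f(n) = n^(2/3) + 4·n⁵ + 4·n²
Θ(n⁵)

Order the terms by growth rate: n^(2/3) ≺ 4·n² ≺ 4·n⁵.
The fastest-growing term 4·n⁵ dominates as n → ∞; dropping its constant factor gives Θ(n⁵).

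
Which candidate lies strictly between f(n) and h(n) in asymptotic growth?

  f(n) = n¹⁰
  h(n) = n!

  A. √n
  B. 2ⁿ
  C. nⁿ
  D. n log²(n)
B

We need g(n) with n¹⁰ = o(g(n)) and g(n) = o(n!), i.e. O(n¹⁰) ≺ g ≺ O(n!).
Check each option:
  A. √n — O(√n) does not grow strictly faster than f(n)
  B. 2ⁿ — O(2ⁿ) is strictly between O(n¹⁰) and O(n!) ✓
  C. nⁿ — O(nⁿ) does not grow strictly slower than h(n)
  D. n log²(n) — O(n log² n) does not grow strictly faster than f(n)

Only option B (2ⁿ) lies strictly between.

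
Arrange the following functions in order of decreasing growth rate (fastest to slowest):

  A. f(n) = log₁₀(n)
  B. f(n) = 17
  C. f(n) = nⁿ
C > A > B

Comparing growth rates:
C = nⁿ is O(nⁿ)
A = log₁₀(n) is O(log n)
B = 17 is O(1)

Therefore, the order from fastest to slowest is: C > A > B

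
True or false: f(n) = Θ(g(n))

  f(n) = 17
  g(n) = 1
True

f(n) = 17 and g(n) = 1 are both O(1).
Since they have the same asymptotic growth rate, f(n) = Θ(g(n)) is true.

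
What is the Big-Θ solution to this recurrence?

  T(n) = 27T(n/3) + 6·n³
Θ(n³ log n)

Master Theorem: a = 27, b = 3, f(n) = 6·n³.
Compute the critical exponent d = log₃(27) = 3.
Compare f(n) = Θ(n³) against n^d:
  k = 3 = d, so f(n) = Θ(n^d) — Case 2.
  Work is balanced across levels: T(n) = Θ(n^d log n) = Θ(n³ log n).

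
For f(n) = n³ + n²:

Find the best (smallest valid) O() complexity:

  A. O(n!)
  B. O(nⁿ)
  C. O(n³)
C

f(n) = n³ + n² is O(n³).
All listed options are valid Big-O bounds (upper bounds),
but O(n³) is the tightest (smallest valid bound).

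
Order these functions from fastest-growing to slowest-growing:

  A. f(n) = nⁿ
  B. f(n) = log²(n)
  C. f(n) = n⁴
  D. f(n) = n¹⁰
A > D > C > B

Comparing growth rates:
A = nⁿ is O(nⁿ)
D = n¹⁰ is O(n¹⁰)
C = n⁴ is O(n⁴)
B = log²(n) is O(log² n)

Therefore, the order from fastest to slowest is: A > D > C > B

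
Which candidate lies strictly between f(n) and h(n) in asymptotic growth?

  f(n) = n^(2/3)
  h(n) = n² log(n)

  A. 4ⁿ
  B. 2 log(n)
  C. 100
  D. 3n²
D

We need g(n) with n^(2/3) = o(g(n)) and g(n) = o(n² log(n)), i.e. O(n^(2/3)) ≺ g ≺ O(n² log n).
Check each option:
  A. 4ⁿ — O(4ⁿ) does not grow strictly slower than h(n)
  B. 2 log(n) — O(log n) does not grow strictly faster than f(n)
  C. 100 — O(1) does not grow strictly faster than f(n)
  D. 3n² — O(n²) is strictly between O(n^(2/3)) and O(n² log n) ✓

Only option D (3n²) lies strictly between.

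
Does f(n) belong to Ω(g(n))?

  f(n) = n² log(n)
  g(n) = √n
True

f(n) = n² log(n) is O(n² log n), and g(n) = √n is O(√n).
Since O(n² log n) grows at least as fast as O(√n), f(n) = Ω(g(n)) is true.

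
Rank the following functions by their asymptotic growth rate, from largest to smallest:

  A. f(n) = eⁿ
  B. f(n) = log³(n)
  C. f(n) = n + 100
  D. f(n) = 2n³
A > D > C > B

Comparing growth rates:
A = eⁿ is O(eⁿ)
D = 2n³ is O(n³)
C = n + 100 is O(n)
B = log³(n) is O(log³ n)

Therefore, the order from fastest to slowest is: A > D > C > B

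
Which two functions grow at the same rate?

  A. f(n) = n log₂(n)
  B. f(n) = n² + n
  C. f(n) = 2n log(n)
A and C

Examining each function:
  A. n log₂(n) is O(n log n)
  B. n² + n is O(n²)
  C. 2n log(n) is O(n log n)

Functions A and C both have the same complexity class.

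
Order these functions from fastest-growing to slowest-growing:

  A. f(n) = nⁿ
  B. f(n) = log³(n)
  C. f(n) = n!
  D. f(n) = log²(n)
A > C > B > D

Comparing growth rates:
A = nⁿ is O(nⁿ)
C = n! is O(n!)
B = log³(n) is O(log³ n)
D = log²(n) is O(log² n)

Therefore, the order from fastest to slowest is: A > C > B > D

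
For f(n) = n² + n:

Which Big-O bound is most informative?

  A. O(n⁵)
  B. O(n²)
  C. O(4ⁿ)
B

f(n) = n² + n is O(n²).
All listed options are valid Big-O bounds (upper bounds),
but O(n²) is the tightest (smallest valid bound).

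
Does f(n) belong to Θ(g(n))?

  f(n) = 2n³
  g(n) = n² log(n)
False

f(n) = 2n³ is O(n³), and g(n) = n² log(n) is O(n² log n).
Since they have different growth rates, f(n) = Θ(g(n)) is false.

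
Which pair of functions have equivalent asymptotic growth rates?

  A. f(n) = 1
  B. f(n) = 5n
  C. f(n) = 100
A and C

Examining each function:
  A. 1 is O(1)
  B. 5n is O(n)
  C. 100 is O(1)

Functions A and C both have the same complexity class.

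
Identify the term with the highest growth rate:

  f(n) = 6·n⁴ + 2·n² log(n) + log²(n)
6·n⁴

Looking at each term:
  - 6·n⁴ is O(n⁴)
  - 2·n² log(n) is O(n² log n)
  - log²(n) is O(log² n)

The term 6·n⁴ (O(n⁴)) grows fastest and dominates all others.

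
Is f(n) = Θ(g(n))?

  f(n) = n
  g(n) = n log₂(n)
False

f(n) = n is O(n), and g(n) = n log₂(n) is O(n log n).
Since they have different growth rates, f(n) = Θ(g(n)) is false.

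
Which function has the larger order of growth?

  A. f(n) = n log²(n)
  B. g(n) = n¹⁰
B

f(n) = n log²(n) is O(n log² n), while g(n) = n¹⁰ is O(n¹⁰).
Since O(n¹⁰) grows faster than O(n log² n), g(n) dominates.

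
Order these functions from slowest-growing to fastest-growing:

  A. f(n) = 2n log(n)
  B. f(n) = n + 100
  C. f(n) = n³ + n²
B < A < C

Comparing growth rates:
B = n + 100 is O(n)
A = 2n log(n) is O(n log n)
C = n³ + n² is O(n³)

Therefore, the order from slowest to fastest is: B < A < C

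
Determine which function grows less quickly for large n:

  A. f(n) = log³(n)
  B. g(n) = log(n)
B

f(n) = log³(n) is O(log³ n), while g(n) = log(n) is O(log n).
Since O(log n) grows slower than O(log³ n), g(n) is dominated.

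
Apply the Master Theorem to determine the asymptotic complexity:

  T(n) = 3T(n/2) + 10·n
Θ(n^log₂(3))

Master Theorem: a = 3, b = 2, f(n) = 10·n.
Compute the critical exponent d = log₂(3) = 1.585.
Compare f(n) = Θ(n) against n^d:
  k = 1 < d = 1.585, so f(n) = O(n^(d-ε)) — Case 1.
  The recursion cost dominates: T(n) = Θ(n^d) = Θ(n^log₂(3)).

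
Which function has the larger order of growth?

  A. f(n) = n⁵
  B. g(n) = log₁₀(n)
A

f(n) = n⁵ is O(n⁵), while g(n) = log₁₀(n) is O(log n).
Since O(n⁵) grows faster than O(log n), f(n) dominates.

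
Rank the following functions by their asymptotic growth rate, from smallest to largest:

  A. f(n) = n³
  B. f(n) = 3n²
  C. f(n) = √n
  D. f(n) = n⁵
C < B < A < D

Comparing growth rates:
C = √n is O(√n)
B = 3n² is O(n²)
A = n³ is O(n³)
D = n⁵ is O(n⁵)

Therefore, the order from slowest to fastest is: C < B < A < D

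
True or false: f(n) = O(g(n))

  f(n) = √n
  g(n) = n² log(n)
True

f(n) = √n is O(√n), and g(n) = n² log(n) is O(n² log n).
Since O(√n) ⊆ O(n² log n) (f grows no faster than g), f(n) = O(g(n)) is true.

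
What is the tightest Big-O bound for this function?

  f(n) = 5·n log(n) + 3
O(n log n)

The dominant term in 5·n log(n) + 3 is 5·n log(n), which is Θ(n log n).
Lower-order terms (3) are asymptotically negligible.
Constants are absorbed, so the tightest bound is O(n log n).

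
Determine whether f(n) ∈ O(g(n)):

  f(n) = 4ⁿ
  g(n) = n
False

f(n) = 4ⁿ is O(4ⁿ), and g(n) = n is O(n).
Since O(4ⁿ) grows faster than O(n), f(n) = O(g(n)) is false.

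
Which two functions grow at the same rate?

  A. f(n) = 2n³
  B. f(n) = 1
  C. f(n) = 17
B and C

Examining each function:
  A. 2n³ is O(n³)
  B. 1 is O(1)
  C. 17 is O(1)

Functions B and C both have the same complexity class.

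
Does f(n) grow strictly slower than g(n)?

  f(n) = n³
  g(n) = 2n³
False

f(n) = n³ is O(n³), and g(n) = 2n³ is O(n³).
Since they have the same growth rate, f(n) = o(g(n)) is false.
(f = o(g) requires f to grow strictly slower, not equal.)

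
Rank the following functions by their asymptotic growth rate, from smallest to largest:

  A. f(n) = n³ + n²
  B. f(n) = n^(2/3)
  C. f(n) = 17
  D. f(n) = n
C < B < D < A

Comparing growth rates:
C = 17 is O(1)
B = n^(2/3) is O(n^(2/3))
D = n is O(n)
A = n³ + n² is O(n³)

Therefore, the order from slowest to fastest is: C < B < D < A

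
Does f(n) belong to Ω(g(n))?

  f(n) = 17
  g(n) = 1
True

f(n) = 17 and g(n) = 1 are both O(1).
Big-Ω permits equal growth rates (f ≥ c·g for some c > 0), so f(n) = Ω(g(n)) is true.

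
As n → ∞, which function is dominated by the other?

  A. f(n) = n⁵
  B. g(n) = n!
A

f(n) = n⁵ is O(n⁵), while g(n) = n! is O(n!).
Since O(n⁵) grows slower than O(n!), f(n) is dominated.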